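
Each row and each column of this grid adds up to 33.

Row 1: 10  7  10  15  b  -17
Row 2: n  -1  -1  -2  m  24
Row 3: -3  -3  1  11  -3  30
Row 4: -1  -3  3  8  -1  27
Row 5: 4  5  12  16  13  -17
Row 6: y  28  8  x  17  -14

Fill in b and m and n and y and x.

b = 8, m = -1, n = 14, y = 9, x = -15

Row 1: 10 + 7 + 10 + 15 − 17 = 25, so its missing entry is 33 − 25 = 8.
Column 4: 15 − 2 + 11 + 8 + 16 = 48, so its missing entry is 33 − 48 = -15.
Column 5: 8 − 3 − 1 + 13 + 17 = 34, so its missing entry is 33 − 34 = -1.
Row 6: 28 + 8 − 15 + 17 − 14 = 24, so its missing entry is 33 − 24 = 9.
Row 2: -1 − 1 − 2 − 1 + 24 = 19, so its missing entry is 33 − 19 = 14.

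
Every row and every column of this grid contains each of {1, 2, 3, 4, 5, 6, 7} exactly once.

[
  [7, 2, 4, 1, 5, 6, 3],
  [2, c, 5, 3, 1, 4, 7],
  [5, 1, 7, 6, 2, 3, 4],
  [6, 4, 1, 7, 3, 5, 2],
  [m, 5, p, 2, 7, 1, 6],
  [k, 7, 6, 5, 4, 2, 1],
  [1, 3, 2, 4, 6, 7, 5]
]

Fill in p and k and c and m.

p = 3, k = 3, c = 6, m = 4

For row 2, column 2: row 2 already has {1, 2, 3, 4, 5, 7}; that leaves 6.
For row 6, column 1: row 6 already has {1, 2, 4, 5, 6, 7}; that leaves 3.
For row 5, column 1: column 1 already has {1, 2, 3, 5, 6, 7}; that leaves 4.
At (row 5, col 3): row 5 already has {1, 2, 4, 5, 6, 7}, so the value is 3.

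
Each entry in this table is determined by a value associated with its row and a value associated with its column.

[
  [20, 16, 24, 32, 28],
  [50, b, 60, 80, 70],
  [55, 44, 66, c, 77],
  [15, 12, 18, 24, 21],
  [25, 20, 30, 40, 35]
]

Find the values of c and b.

c = 88, b = 40

Each row is a constant multiple of every other row — this is a multiplication table with the headers hidden.
Row 3 is 55/20 = 11/4 times row 1, so its entry in column 4 is 32 × 11/4 = 88.
Row 2 is 50/20 = 5/2 times row 1, so its entry in column 2 is 16 × 5/2 = 40.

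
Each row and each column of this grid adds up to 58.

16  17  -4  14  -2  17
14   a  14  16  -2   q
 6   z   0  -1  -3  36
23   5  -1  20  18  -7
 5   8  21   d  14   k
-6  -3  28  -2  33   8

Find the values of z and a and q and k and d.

Row 3: 6 + 0 − 1 − 3 + 36 = 38, so its missing entry is 58 − 38 = 20.
Column 4: 14 + 16 − 1 + 20 − 2 = 47, so its missing entry is 58 − 47 = 11.
Column 2: 17 + 20 + 5 + 8 − 3 = 47, so its missing entry is 58 − 47 = 11.
Row 2: 14 + 11 + 14 + 16 − 2 = 53, so its missing entry is 58 − 53 = 5.
Row 5: 5 + 8 + 21 + 11 + 14 = 59, so its missing entry is 58 − 59 = -1.

z = 20, a = 11, q = 5, k = -1, d = 11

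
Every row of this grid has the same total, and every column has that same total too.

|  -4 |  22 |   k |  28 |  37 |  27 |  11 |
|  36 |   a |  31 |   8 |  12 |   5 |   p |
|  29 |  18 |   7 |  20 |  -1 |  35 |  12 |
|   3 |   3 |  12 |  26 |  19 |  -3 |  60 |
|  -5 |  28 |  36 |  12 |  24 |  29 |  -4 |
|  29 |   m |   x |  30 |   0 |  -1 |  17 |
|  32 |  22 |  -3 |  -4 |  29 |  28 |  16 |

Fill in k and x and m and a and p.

Rows 3 and 4 both sum to 120, so that's the common total.
Row 1: -4 + 22 + 28 + 37 + 27 + 11 = 121, so its missing entry is 120 − 121 = -1.
Column 7: 11 + 12 + 60 − 4 + 17 + 16 = 112, so its missing entry is 120 − 112 = 8.
Row 2: 36 + 31 + 8 + 12 + 5 + 8 = 100, so its missing entry is 120 − 100 = 20.
Column 2: 22 + 20 + 18 + 3 + 28 + 22 = 113, so its missing entry is 120 − 113 = 7.
Row 6: 29 + 7 + 30 + 0 − 1 + 17 = 82, so its missing entry is 120 − 82 = 38.

k = -1, x = 38, m = 7, a = 20, p = 8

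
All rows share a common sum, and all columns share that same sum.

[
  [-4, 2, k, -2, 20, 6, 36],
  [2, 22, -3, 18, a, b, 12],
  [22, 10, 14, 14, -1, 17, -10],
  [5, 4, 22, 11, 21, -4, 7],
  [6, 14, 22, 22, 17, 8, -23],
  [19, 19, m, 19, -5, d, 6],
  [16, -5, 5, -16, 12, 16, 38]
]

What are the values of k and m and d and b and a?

Rows 3 and 4 both sum to 66, so that's the common total.
Column 5: 20 − 1 + 21 + 17 − 5 + 12 = 64, so its missing entry is 66 − 64 = 2.
Row 2: 2 + 22 − 3 + 18 + 2 + 12 = 53, so its missing entry is 66 − 53 = 13.
Column 6: 6 + 13 + 17 − 4 + 8 + 16 = 56, so its missing entry is 66 − 56 = 10.
Row 1: -4 + 2 − 2 + 20 + 6 + 36 = 58, so its missing entry is 66 − 58 = 8.
Row 6: 19 + 19 + 19 − 5 + 10 + 6 = 68, so its missing entry is 66 − 68 = -2.

k = 8, m = -2, d = 10, b = 13, a = 2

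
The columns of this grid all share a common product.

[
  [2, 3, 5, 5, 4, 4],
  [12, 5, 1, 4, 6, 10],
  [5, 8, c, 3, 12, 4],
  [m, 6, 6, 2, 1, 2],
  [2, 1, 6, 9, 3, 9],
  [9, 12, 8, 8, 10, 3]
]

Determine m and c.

m = 4, c = 6

Columns 2 and 5 each multiply to 8640, so every column has product 8640.
Column 1: 2×12×5×2×9 = 2160, so the missing entry is 8640 ÷ 2160 = 4.
Column 3: 5×1×6×6×8 = 1440, so the missing entry is 8640 ÷ 1440 = 6.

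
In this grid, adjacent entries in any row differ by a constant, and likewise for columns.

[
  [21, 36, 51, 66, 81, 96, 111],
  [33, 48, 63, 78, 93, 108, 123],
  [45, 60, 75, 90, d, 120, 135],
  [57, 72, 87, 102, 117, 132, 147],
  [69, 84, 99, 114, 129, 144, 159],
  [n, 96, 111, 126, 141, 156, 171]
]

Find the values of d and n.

Along each row the entries change by 15 per step; down each column they change by 12.
Row 3: from 45 at column 1, stepping by 15 to column 5 gives 105.
Row 6: from 96 at column 2, stepping by 15 to column 1 gives 81.

d = 105, n = 81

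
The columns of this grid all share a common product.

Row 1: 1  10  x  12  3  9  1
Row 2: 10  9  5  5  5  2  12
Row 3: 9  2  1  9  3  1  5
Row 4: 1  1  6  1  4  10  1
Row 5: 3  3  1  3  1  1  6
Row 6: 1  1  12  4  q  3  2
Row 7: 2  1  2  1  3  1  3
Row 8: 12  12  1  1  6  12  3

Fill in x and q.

Columns 6 and 7 each multiply to 6480, so every column has product 6480.
Column 3: 5×1×6×1×12×2×1 = 720, so the missing entry is 6480 ÷ 720 = 9.
Column 5: 3×5×3×4×1×3×6 = 3240, so the missing entry is 6480 ÷ 3240 = 2.

x = 9, q = 2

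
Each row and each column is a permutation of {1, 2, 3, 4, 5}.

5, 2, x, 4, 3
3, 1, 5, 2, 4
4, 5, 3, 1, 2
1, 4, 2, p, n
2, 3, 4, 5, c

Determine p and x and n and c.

Cell (5,5): row 5 already has {2, 3, 4, 5} → 1.
Cell (1,3): row 1 already has {2, 3, 4, 5} → 1.
At (row 4, col 4): column 4 already has {1, 2, 4, 5}, so the value is 3.
Cell (4,5): row 4 already has {1, 2, 3, 4} → 5.

p = 3, x = 1, n = 5, c = 1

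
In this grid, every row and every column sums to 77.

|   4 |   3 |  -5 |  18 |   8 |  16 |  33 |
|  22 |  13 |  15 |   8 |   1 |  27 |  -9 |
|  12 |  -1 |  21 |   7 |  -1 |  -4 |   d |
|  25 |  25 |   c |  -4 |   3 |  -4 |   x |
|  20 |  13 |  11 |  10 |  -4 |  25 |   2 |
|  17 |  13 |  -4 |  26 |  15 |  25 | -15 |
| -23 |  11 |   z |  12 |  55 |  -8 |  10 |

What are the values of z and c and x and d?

z = 20, c = 19, x = 13, d = 43

Row 7: -23 + 11 + 12 + 55 − 8 + 10 = 57, so its missing entry is 77 − 57 = 20.
Row 3: 12 − 1 + 21 + 7 − 1 − 4 = 34, so its missing entry is 77 − 34 = 43.
Column 3: -5 + 15 + 21 + 11 − 4 + 20 = 58, so its missing entry is 77 − 58 = 19.
Row 4: 25 + 25 + 19 − 4 + 3 − 4 = 64, so its missing entry is 77 − 64 = 13.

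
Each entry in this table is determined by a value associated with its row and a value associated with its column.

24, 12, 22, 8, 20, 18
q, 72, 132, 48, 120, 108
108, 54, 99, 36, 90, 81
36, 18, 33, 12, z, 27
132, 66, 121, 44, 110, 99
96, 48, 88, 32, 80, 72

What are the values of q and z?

Each row is a constant multiple of every other row — this is a multiplication table with the headers hidden.
Row 2 is 132/22 = 6/1 times row 1, so its entry in column 1 is 24 × 6/1 = 144.
Row 4 is 33/22 = 3/2 times row 1, so its entry in column 5 is 20 × 3/2 = 30.

q = 144, z = 30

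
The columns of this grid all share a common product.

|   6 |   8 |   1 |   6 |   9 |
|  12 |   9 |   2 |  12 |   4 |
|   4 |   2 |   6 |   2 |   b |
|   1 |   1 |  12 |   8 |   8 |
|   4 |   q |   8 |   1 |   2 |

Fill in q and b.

Columns 1 and 3 each multiply to 1152, so every column has product 1152.
Column 2: 8×9×2×1 = 144, so the missing entry is 1152 ÷ 144 = 8.
Column 5: 9×4×8×2 = 576, so the missing entry is 1152 ÷ 576 = 2.

q = 8, b = 2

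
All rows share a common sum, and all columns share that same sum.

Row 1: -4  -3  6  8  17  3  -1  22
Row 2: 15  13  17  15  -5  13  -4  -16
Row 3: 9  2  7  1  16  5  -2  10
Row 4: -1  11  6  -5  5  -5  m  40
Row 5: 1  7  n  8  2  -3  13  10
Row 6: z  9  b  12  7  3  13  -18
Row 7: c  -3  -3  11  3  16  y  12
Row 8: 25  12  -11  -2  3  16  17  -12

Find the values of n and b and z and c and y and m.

Rows 1 and 2 both sum to 48, so that's the common total.
Row 5: 1 + 7 + 8 + 2 − 3 + 13 + 10 = 38, so its missing entry is 48 − 38 = 10.
Row 4: -1 + 11 + 6 − 5 + 5 − 5 + 40 = 51, so its missing entry is 48 − 51 = -3.
Column 7: -1 − 4 − 2 − 3 + 13 + 13 + 17 = 33, so its missing entry is 48 − 33 = 15.
Row 7: -3 − 3 + 11 + 3 + 16 + 15 + 12 = 51, so its missing entry is 48 − 51 = -3.
Column 1: -4 + 15 + 9 − 1 + 1 − 3 + 25 = 42, so its missing entry is 48 − 42 = 6.
Row 6: 6 + 9 + 12 + 7 + 3 + 13 − 18 = 32, so its missing entry is 48 − 32 = 16.

n = 10, b = 16, z = 6, c = -3, y = 15, m = -3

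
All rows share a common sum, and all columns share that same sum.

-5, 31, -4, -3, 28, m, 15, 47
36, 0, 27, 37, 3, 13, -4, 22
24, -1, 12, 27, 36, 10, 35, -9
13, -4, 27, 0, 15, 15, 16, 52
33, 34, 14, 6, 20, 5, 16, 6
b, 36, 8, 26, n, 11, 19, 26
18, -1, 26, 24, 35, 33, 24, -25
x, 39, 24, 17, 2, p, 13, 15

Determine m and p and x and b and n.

m = 25, p = 22, x = 2, b = 13, n = -5

Rows 2 and 3 both sum to 134, so that's the common total.
The known cells in column 5 total 139, leaving 134 − 139 = -5 for the blank.
The known cells in row 6 total 121, leaving 134 − 121 = 13 for the blank.
The known cells in column 1 total 132, leaving 134 − 132 = 2 for the blank.
The known cells in row 1 total 109, leaving 134 − 109 = 25 for the blank.
The known cells in row 8 total 112, leaving 134 − 112 = 22 for the blank.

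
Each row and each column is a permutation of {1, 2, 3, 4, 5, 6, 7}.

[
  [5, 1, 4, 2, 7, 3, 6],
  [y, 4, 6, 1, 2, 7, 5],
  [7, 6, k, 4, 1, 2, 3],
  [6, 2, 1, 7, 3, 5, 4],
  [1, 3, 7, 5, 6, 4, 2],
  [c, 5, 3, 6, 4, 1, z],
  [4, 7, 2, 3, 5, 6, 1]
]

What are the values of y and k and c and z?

At (row 2, col 1): row 2 already has {1, 2, 4, 5, 6, 7}, so the value is 3.
At (row 6, col 1): column 1 already has {1, 3, 4, 5, 6, 7}, so the value is 2.
Cell (6,7): row 6 already has {1, 2, 3, 4, 5, 6} → 7.
For row 3, column 3: row 3 already has {1, 2, 3, 4, 6, 7}; that leaves 5.

y = 3, k = 5, c = 2, z = 7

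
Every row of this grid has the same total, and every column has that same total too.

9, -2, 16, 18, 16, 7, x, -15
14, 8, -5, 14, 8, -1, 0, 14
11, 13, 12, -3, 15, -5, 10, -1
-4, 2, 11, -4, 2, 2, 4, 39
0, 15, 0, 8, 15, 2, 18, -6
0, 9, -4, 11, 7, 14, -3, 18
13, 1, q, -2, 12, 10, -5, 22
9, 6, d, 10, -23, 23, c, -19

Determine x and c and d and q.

x = 3, c = 25, d = 21, q = 1

Rows 2 and 3 both sum to 52, so that's the common total.
Row 7 has 13 + 1 − 2 + 12 + 10 − 5 + 22 = 51; the blank must be 52 − 51 = 1.
Column 3 has 16 − 5 + 12 + 11 + 0 − 4 + 1 = 31; the blank must be 52 − 31 = 21.
Row 8 has 9 + 6 + 21 + 10 − 23 + 23 − 19 = 27; the blank must be 52 − 27 = 25.
Row 1 has 9 − 2 + 16 + 18 + 16 + 7 − 15 = 49; the blank must be 52 − 49 = 3.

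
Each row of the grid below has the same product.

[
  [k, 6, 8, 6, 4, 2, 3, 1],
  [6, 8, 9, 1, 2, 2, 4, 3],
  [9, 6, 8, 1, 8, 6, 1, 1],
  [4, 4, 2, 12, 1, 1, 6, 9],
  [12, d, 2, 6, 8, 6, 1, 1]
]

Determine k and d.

Rows 3 and 4 each multiply to 20736, so every row has product 20736.
Row 1: 6×8×6×4×2×3×1 = 6912, so the missing entry is 20736 ÷ 6912 = 3.
Row 5: 12×2×6×8×6×1×1 = 6912, so the missing entry is 20736 ÷ 6912 = 3.

k = 3, d = 3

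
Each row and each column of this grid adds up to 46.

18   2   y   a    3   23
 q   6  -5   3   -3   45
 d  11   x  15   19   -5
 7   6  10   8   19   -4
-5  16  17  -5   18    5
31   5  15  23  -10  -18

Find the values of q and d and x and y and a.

Column 4: 3 + 15 + 8 − 5 + 23 = 44, so its missing entry is 46 − 44 = 2.
Row 1: 18 + 2 + 2 + 3 + 23 = 48, so its missing entry is 46 − 48 = -2.
Column 3: -2 − 5 + 10 + 17 + 15 = 35, so its missing entry is 46 − 35 = 11.
Row 3: 11 + 11 + 15 + 19 − 5 = 51, so its missing entry is 46 − 51 = -5.
Row 2: 6 − 5 + 3 − 3 + 45 = 46, so its missing entry is 46 − 46 = 0.

q = 0, d = -5, x = 11, y = -2, a = 2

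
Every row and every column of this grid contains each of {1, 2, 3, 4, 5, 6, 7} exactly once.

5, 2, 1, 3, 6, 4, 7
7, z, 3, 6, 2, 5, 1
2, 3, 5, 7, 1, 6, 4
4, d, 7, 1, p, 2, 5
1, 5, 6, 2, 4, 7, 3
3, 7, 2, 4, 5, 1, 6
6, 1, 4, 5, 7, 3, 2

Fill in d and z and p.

d = 6, z = 4, p = 3

At (row 2, col 2): row 2 already has {1, 2, 3, 5, 6, 7}, so the value is 4.
For row 4, column 2: column 2 already has {1, 2, 3, 4, 5, 7}; that leaves 6.
Cell (4,5): row 4 already has {1, 2, 4, 5, 6, 7} → 3.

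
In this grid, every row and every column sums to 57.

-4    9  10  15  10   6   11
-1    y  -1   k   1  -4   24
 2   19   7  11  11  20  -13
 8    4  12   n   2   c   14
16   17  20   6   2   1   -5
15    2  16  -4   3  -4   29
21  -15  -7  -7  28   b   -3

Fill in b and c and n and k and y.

The known cells in row 7 total 17, leaving 57 − 17 = 40 for the blank.
The known cells in column 2 total 36, leaving 57 − 36 = 21 for the blank.
The known cells in row 2 total 40, leaving 57 − 40 = 17 for the blank.
The known cells in column 4 total 38, leaving 57 − 38 = 19 for the blank.
The known cells in row 4 total 59, leaving 57 − 59 = -2 for the blank.

b = 40, c = -2, n = 19, k = 17, y = 21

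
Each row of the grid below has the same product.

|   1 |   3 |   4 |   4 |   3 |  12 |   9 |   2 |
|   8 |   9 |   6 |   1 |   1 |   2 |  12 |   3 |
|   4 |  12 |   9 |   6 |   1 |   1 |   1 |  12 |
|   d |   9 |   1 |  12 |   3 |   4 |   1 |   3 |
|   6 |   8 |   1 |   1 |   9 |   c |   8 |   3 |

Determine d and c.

d = 8, c = 3

Rows 2 and 3 each multiply to 31104, so every row has product 31104.
Row 4: 9×1×12×3×4×1×3 = 3888, so the missing entry is 31104 ÷ 3888 = 8.
Row 5: 6×8×1×1×9×8×3 = 10368, so the missing entry is 31104 ÷ 10368 = 3.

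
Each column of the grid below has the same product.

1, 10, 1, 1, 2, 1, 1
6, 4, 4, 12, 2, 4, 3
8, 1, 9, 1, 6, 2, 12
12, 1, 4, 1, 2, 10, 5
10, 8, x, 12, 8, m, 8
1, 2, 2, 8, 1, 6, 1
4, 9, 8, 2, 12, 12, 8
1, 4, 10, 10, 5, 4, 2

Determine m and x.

m = 1, x = 1

Columns 5 and 7 each multiply to 23040, so every column has product 23040.
Column 6: 1×4×2×10×6×12×4 = 23040, so the missing entry is 23040 ÷ 23040 = 1.
Column 3: 1×4×9×4×2×8×10 = 23040, so the missing entry is 23040 ÷ 23040 = 1.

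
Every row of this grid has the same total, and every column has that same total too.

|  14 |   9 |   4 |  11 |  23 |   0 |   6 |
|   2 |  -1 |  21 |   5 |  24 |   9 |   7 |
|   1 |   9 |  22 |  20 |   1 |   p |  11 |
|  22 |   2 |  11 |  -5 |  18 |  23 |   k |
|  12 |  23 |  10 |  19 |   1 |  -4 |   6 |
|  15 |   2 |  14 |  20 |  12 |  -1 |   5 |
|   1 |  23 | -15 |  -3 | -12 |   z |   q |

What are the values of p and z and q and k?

p = 3, z = 37, q = 36, k = -4

Rows 1 and 2 both sum to 67, so that's the common total.
Row 3: 1 + 9 + 22 + 20 + 1 + 11 = 64, so its missing entry is 67 − 64 = 3.
Column 6: 0 + 9 + 3 + 23 − 4 − 1 = 30, so its missing entry is 67 − 30 = 37.
Row 7: 1 + 23 − 15 − 3 − 12 + 37 = 31, so its missing entry is 67 − 31 = 36.
Row 4: 22 + 2 + 11 − 5 + 18 + 23 = 71, so its missing entry is 67 − 71 = -4.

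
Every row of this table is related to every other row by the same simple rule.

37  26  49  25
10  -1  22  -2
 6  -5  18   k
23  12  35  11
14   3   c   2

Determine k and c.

k = -6, c = 26

The difference between any two rows is the same in every column — this is an addition table with the headers hidden.
Row 3 minus row 1 is -5 − 26 = -31, so its entry in column 4 is 25 + (-31) = -6.
Row 5 minus row 1 is 3 − 26 = -23, so its entry in column 3 is 49 + (-23) = 26.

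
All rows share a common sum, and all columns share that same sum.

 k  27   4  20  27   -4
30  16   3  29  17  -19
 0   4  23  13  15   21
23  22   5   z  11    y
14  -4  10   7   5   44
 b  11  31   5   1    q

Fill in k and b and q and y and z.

Rows 2 and 3 both sum to 76, so that's the common total.
Row 1: 27 + 4 + 20 + 27 − 4 = 74, so its missing entry is 76 − 74 = 2.
Column 4: 20 + 29 + 13 + 7 + 5 = 74, so its missing entry is 76 − 74 = 2.
Column 1: 2 + 30 + 0 + 23 + 14 = 69, so its missing entry is 76 − 69 = 7.
Row 6: 7 + 11 + 31 + 5 + 1 = 55, so its missing entry is 76 − 55 = 21.
Row 4: 23 + 22 + 5 + 2 + 11 = 63, so its missing entry is 76 − 63 = 13.

k = 2, b = 7, q = 21, y = 13, z = 2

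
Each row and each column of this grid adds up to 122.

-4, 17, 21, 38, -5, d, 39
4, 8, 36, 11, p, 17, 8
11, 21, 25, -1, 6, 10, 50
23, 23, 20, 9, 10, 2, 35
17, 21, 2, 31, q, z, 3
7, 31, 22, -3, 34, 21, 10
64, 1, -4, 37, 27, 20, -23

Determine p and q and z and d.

The known cells in row 2 total 84, leaving 122 − 84 = 38 for the blank.
The known cells in column 5 total 110, leaving 122 − 110 = 12 for the blank.
The known cells in row 5 total 86, leaving 122 − 86 = 36 for the blank.
The known cells in row 1 total 106, leaving 122 − 106 = 16 for the blank.

p = 38, q = 12, z = 36, d = 16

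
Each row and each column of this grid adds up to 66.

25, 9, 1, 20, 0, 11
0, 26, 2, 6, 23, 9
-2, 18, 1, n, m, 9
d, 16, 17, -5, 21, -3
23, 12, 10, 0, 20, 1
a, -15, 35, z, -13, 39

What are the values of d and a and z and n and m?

d = 20, a = 0, z = 20, n = 25, m = 15

Column 5 has 0 + 23 + 21 + 20 − 13 = 51; the blank must be 66 − 51 = 15.
Row 4 has 16 + 17 − 5 + 21 − 3 = 46; the blank must be 66 − 46 = 20.
Row 3 has -2 + 18 + 1 + 15 + 9 = 41; the blank must be 66 − 41 = 25.
Column 1 has 25 + 0 − 2 + 20 + 23 = 66; the blank must be 66 − 66 = 0.
Row 6 has 0 − 15 + 35 − 13 + 39 = 46; the blank must be 66 − 46 = 20.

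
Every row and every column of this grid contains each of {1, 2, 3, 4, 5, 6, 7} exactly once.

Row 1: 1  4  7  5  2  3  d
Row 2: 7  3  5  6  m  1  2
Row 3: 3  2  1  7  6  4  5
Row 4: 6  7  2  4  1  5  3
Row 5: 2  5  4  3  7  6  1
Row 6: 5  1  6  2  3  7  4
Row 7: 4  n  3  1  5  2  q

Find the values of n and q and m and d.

At (row 7, col 2): column 2 already has {1, 2, 3, 4, 5, 7}, so the value is 6.
Cell (7,7): row 7 already has {1, 2, 3, 4, 5, 6} → 7.
At (row 2, col 5): row 2 already has {1, 2, 3, 5, 6, 7}, so the value is 4.
For row 1, column 7: row 1 already has {1, 2, 3, 4, 5, 7}; that leaves 6.

n = 6, q = 7, m = 4, d = 6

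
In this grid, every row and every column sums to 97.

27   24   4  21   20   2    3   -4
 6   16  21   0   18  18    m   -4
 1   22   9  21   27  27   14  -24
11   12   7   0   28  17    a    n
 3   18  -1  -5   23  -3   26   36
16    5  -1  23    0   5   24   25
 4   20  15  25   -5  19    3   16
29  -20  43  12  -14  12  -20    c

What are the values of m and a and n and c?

m = 22, a = 25, n = -3, c = 55

The known cells in row 2 total 75, leaving 97 − 75 = 22 for the blank.
The known cells in row 8 total 42, leaving 97 − 42 = 55 for the blank.
The known cells in column 8 total 100, leaving 97 − 100 = -3 for the blank.
The known cells in row 4 total 72, leaving 97 − 72 = 25 for the blank.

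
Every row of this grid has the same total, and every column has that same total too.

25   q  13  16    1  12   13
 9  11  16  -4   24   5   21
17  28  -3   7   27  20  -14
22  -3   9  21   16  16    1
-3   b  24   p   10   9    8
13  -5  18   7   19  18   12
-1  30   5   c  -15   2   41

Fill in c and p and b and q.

c = 20, p = 15, b = 19, q = 2

Rows 2 and 3 both sum to 82, so that's the common total.
The known cells in row 1 total 80, leaving 82 − 80 = 2 for the blank.
The known cells in row 7 total 62, leaving 82 − 62 = 20 for the blank.
The known cells in column 2 total 63, leaving 82 − 63 = 19 for the blank.
The known cells in row 5 total 67, leaving 82 − 67 = 15 for the blank.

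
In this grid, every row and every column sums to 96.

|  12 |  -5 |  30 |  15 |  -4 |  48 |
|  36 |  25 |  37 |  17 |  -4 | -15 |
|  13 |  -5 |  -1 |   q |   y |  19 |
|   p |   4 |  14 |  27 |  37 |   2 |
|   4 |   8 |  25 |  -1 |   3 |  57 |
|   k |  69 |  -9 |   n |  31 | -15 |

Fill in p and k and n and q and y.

Column 5 has -4 − 4 + 37 + 3 + 31 = 63; the blank must be 96 − 63 = 33.
Row 4 has 4 + 14 + 27 + 37 + 2 = 84; the blank must be 96 − 84 = 12.
Row 3 has 13 − 5 − 1 + 33 + 19 = 59; the blank must be 96 − 59 = 37.
Column 1 has 12 + 36 + 13 + 12 + 4 = 77; the blank must be 96 − 77 = 19.
Row 6 has 19 + 69 − 9 + 31 − 15 = 95; the blank must be 96 − 95 = 1.

p = 12, k = 19, n = 1, q = 37, y = 33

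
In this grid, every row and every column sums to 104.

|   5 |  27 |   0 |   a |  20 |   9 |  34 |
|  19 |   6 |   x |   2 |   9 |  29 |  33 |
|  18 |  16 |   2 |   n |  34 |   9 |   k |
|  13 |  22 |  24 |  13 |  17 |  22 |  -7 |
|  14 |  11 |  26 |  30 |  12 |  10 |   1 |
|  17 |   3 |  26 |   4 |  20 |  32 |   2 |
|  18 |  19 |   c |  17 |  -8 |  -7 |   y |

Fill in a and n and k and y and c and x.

a = 9, n = 29, k = -4, y = 45, c = 20, x = 6

The known cells in row 2 total 98, leaving 104 − 98 = 6 for the blank.
The known cells in column 3 total 84, leaving 104 − 84 = 20 for the blank.
The known cells in row 1 total 95, leaving 104 − 95 = 9 for the blank.
The known cells in column 4 total 75, leaving 104 − 75 = 29 for the blank.
The known cells in row 3 total 108, leaving 104 − 108 = -4 for the blank.
The known cells in row 7 total 59, leaving 104 − 59 = 45 for the blank.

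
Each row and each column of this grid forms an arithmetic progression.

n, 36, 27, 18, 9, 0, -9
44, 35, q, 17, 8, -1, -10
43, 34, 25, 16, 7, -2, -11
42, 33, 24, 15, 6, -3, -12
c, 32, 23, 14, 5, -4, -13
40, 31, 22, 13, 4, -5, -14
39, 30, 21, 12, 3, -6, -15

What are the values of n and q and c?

Along each row the entries change by -9 per step; down each column they change by -1.
Row 1: from 36 at column 2, stepping by -9 to column 1 gives 45.
Row 2: from 44 at column 1, stepping by -9 to column 3 gives 26.
Row 5: from 32 at column 2, stepping by -9 to column 1 gives 41.

n = 45, q = 26, c = 41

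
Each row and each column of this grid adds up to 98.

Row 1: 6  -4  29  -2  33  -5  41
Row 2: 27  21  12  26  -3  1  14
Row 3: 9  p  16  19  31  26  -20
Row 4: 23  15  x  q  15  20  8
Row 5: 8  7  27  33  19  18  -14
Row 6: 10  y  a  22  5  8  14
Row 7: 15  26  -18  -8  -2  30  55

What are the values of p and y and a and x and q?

p = 17, y = 16, a = 23, x = 9, q = 8

The known cells in row 3 total 81, leaving 98 − 81 = 17 for the blank.
The known cells in column 2 total 82, leaving 98 − 82 = 16 for the blank.
The known cells in column 4 total 90, leaving 98 − 90 = 8 for the blank.
The known cells in row 4 total 89, leaving 98 − 89 = 9 for the blank.
The known cells in row 6 total 75, leaving 98 − 75 = 23 for the blank.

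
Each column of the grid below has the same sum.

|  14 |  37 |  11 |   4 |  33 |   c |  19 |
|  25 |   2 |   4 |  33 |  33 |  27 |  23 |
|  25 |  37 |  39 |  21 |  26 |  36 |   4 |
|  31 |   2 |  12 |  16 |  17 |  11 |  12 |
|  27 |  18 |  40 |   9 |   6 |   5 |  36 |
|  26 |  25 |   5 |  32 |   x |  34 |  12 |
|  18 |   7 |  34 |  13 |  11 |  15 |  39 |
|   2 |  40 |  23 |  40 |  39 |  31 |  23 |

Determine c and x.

c = 9, x = 3

The complete columns each total 168.
Column 6 is missing 168 − 159 = 9 (since 27 + 36 + 11 + 5 + 34 + 15 + 31 = 159).
Column 5 is missing 168 − 165 = 3 (since 33 + 33 + 26 + 17 + 6 + 11 + 39 = 165).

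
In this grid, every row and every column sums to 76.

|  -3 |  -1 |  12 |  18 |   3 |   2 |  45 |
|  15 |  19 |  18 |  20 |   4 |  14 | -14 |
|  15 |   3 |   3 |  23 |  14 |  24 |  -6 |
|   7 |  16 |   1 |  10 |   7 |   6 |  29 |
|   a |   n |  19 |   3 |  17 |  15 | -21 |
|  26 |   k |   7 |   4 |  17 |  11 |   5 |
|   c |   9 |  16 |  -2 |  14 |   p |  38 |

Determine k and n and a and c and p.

k = 6, n = 24, a = 19, c = -3, p = 4

The known cells in column 6 total 72, leaving 76 − 72 = 4 for the blank.
The known cells in row 6 total 70, leaving 76 − 70 = 6 for the blank.
The known cells in row 7 total 79, leaving 76 − 79 = -3 for the blank.
The known cells in column 1 total 57, leaving 76 − 57 = 19 for the blank.
The known cells in row 5 total 52, leaving 76 − 52 = 24 for the blank.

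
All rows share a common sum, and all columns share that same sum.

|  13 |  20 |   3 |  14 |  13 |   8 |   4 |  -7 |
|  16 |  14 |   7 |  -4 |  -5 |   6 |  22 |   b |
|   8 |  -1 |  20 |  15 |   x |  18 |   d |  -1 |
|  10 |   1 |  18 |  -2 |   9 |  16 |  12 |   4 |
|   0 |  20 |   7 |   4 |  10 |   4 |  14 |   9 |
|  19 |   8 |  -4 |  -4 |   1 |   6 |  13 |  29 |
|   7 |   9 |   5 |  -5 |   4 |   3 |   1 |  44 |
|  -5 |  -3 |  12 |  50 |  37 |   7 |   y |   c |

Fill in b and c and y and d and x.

b = 12, c = -22, y = -8, d = 10, x = -1

Rows 1 and 4 both sum to 68, so that's the common total.
Column 5 has 13 − 5 + 9 + 10 + 1 + 4 + 37 = 69; the blank must be 68 − 69 = -1.
Row 2 has 16 + 14 + 7 − 4 − 5 + 6 + 22 = 56; the blank must be 68 − 56 = 12.
Column 8 has -7 + 12 − 1 + 4 + 9 + 29 + 44 = 90; the blank must be 68 − 90 = -22.
Row 8 has -5 − 3 + 12 + 50 + 37 + 7 − 22 = 76; the blank must be 68 − 76 = -8.
Row 3 has 8 − 1 + 20 + 15 − 1 + 18 − 1 = 58; the blank must be 68 − 58 = 10.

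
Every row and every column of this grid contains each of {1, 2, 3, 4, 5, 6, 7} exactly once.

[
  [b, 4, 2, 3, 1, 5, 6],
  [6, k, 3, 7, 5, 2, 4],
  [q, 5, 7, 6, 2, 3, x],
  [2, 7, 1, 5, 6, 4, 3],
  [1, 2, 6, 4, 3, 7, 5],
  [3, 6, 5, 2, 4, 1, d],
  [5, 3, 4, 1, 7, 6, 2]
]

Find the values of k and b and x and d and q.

For row 1, column 1: row 1 already has {1, 2, 3, 4, 5, 6}; that leaves 7.
Cell (2,2): row 2 already has {2, 3, 4, 5, 6, 7} → 1.
For row 3, column 1: column 1 already has {1, 2, 3, 5, 6, 7}; that leaves 4.
For row 3, column 7: row 3 already has {2, 3, 4, 5, 6, 7}; that leaves 1.
For row 6, column 7: row 6 already has {1, 2, 3, 4, 5, 6}; that leaves 7.

k = 1, b = 7, x = 1, d = 7, q = 4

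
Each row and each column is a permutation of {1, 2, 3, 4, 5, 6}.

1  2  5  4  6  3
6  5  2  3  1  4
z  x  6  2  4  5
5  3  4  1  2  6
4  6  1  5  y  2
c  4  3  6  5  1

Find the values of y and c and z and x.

Cell (5,5): row 5 already has {1, 2, 4, 5, 6} → 3.
For row 6, column 1: row 6 already has {1, 3, 4, 5, 6}; that leaves 2.
For row 3, column 1: column 1 already has {1, 2, 4, 5, 6}; that leaves 3.
For row 3, column 2: row 3 already has {2, 3, 4, 5, 6}; that leaves 1.

y = 3, c = 2, z = 3, x = 1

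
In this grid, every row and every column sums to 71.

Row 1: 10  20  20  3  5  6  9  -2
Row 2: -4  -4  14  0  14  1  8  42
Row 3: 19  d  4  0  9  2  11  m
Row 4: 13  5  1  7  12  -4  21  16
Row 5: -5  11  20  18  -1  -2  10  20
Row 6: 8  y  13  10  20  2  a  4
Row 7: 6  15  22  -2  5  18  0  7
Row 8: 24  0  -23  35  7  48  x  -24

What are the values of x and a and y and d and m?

The known cells in column 8 total 63, leaving 71 − 63 = 8 for the blank.
The known cells in row 3 total 53, leaving 71 − 53 = 18 for the blank.
The known cells in column 2 total 65, leaving 71 − 65 = 6 for the blank.
The known cells in row 8 total 67, leaving 71 − 67 = 4 for the blank.
The known cells in row 6 total 63, leaving 71 − 63 = 8 for the blank.

x = 4, a = 8, y = 6, d = 18, m = 8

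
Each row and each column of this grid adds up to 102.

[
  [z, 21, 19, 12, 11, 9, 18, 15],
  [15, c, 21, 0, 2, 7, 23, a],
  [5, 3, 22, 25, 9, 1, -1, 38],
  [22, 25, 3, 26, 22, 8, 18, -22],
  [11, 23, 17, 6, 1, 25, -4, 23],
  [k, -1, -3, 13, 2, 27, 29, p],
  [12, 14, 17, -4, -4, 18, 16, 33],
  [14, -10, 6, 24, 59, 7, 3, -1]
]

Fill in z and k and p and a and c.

Row 1 has 21 + 19 + 12 + 11 + 9 + 18 + 15 = 105; the blank must be 102 − 105 = -3.
Column 2 has 21 + 3 + 25 + 23 − 1 + 14 − 10 = 75; the blank must be 102 − 75 = 27.
Row 2 has 15 + 27 + 21 + 0 + 2 + 7 + 23 = 95; the blank must be 102 − 95 = 7.
Column 8 has 15 + 7 + 38 − 22 + 23 + 33 − 1 = 93; the blank must be 102 − 93 = 9.
Row 6 has -1 − 3 + 13 + 2 + 27 + 29 + 9 = 76; the blank must be 102 − 76 = 26.

z = -3, k = 26, p = 9, a = 7, c = 27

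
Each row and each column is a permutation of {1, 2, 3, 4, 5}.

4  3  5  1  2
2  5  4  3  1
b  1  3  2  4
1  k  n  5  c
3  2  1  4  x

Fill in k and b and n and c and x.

k = 4, b = 5, n = 2, c = 3, x = 5

At (row 5, col 5): row 5 already has {1, 2, 3, 4}, so the value is 5.
For row 4, column 5: column 5 already has {1, 2, 4, 5}; that leaves 3.
At (row 4, col 2): column 2 already has {1, 2, 3, 5}, so the value is 4.
Cell (3,1): row 3 already has {1, 2, 3, 4} → 5.
Cell (4,3): row 4 already has {1, 3, 4, 5} → 2.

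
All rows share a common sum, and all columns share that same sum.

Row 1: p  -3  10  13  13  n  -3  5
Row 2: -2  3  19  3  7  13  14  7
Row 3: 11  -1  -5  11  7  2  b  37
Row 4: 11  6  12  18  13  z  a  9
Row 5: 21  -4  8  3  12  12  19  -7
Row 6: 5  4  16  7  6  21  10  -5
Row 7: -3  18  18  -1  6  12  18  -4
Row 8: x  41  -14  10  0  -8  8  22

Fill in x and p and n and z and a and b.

x = 5, p = 16, n = 13, z = -1, a = -4, b = 2

Rows 2 and 5 both sum to 64, so that's the common total.
The known cells in row 8 total 59, leaving 64 − 59 = 5 for the blank.
The known cells in column 1 total 48, leaving 64 − 48 = 16 for the blank.
The known cells in row 3 total 62, leaving 64 − 62 = 2 for the blank.
The known cells in row 1 total 51, leaving 64 − 51 = 13 for the blank.
The known cells in column 7 total 68, leaving 64 − 68 = -4 for the blank.
The known cells in row 4 total 65, leaving 64 − 65 = -1 for the blank.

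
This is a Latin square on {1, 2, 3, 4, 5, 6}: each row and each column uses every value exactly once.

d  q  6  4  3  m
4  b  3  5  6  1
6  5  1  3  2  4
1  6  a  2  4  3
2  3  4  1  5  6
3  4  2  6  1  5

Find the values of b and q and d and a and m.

b = 2, q = 1, d = 5, a = 5, m = 2

At (row 1, col 1): column 1 already has {1, 2, 3, 4, 6}, so the value is 5.
At (row 2, col 2): row 2 already has {1, 3, 4, 5, 6}, so the value is 2.
For row 1, column 2: column 2 already has {2, 3, 4, 5, 6}; that leaves 1.
At (row 1, col 6): row 1 already has {1, 3, 4, 5, 6}, so the value is 2.
For row 4, column 3: row 4 already has {1, 2, 3, 4, 6}; that leaves 5.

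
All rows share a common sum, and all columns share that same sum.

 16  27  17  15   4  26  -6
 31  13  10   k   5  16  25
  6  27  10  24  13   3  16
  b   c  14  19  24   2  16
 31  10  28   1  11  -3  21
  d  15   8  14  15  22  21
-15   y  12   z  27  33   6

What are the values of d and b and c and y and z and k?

Rows 1 and 3 both sum to 99, so that's the common total.
Row 6: 15 + 8 + 14 + 15 + 22 + 21 = 95, so its missing entry is 99 − 95 = 4.
Column 1: 16 + 31 + 6 + 31 + 4 − 15 = 73, so its missing entry is 99 − 73 = 26.
Row 4: 26 + 14 + 19 + 24 + 2 + 16 = 101, so its missing entry is 99 − 101 = -2.
Column 2: 27 + 13 + 27 − 2 + 10 + 15 = 90, so its missing entry is 99 − 90 = 9.
Row 7: -15 + 9 + 12 + 27 + 33 + 6 = 72, so its missing entry is 99 − 72 = 27.
Row 2: 31 + 13 + 10 + 5 + 16 + 25 = 100, so its missing entry is 99 − 100 = -1.

d = 4, b = 26, c = -2, y = 9, z = 27, k = -1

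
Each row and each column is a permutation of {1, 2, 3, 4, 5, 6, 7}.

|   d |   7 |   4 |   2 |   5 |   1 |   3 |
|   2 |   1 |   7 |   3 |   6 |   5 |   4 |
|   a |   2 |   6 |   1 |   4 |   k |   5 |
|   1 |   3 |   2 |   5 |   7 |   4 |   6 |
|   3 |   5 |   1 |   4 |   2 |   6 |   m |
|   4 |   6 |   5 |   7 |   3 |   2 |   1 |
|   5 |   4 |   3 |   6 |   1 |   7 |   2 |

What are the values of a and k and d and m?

Cell (5,7): row 5 already has {1, 2, 3, 4, 5, 6} → 7.
For row 3, column 6: column 6 already has {1, 2, 4, 5, 6, 7}; that leaves 3.
At (row 3, col 1): row 3 already has {1, 2, 3, 4, 5, 6}, so the value is 7.
For row 1, column 1: row 1 already has {1, 2, 3, 4, 5, 7}; that leaves 6.

a = 7, k = 3, d = 6, m = 7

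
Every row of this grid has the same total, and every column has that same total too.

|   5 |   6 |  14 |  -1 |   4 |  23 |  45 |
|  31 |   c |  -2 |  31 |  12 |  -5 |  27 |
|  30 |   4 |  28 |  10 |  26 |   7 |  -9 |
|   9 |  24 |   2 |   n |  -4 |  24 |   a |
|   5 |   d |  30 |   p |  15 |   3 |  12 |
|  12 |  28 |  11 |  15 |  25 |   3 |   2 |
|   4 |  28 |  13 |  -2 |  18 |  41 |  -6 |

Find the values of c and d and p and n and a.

c = 2, d = 4, p = 27, n = 16, a = 25

Rows 1 and 3 both sum to 96, so that's the common total.
Row 2: 31 − 2 + 31 + 12 − 5 + 27 = 94, so its missing entry is 96 − 94 = 2.
Column 7: 45 + 27 − 9 + 12 + 2 − 6 = 71, so its missing entry is 96 − 71 = 25.
Row 4: 9 + 24 + 2 − 4 + 24 + 25 = 80, so its missing entry is 96 − 80 = 16.
Column 4: -1 + 31 + 10 + 16 + 15 − 2 = 69, so its missing entry is 96 − 69 = 27.
Row 5: 5 + 30 + 27 + 15 + 3 + 12 = 92, so its missing entry is 96 − 92 = 4.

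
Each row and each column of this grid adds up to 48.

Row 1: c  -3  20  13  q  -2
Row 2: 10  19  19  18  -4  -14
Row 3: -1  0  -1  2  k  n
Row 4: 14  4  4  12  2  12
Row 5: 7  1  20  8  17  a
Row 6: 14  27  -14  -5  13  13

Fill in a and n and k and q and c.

Column 1: 10 − 1 + 14 + 7 + 14 = 44, so its missing entry is 48 − 44 = 4.
Row 1: 4 − 3 + 20 + 13 − 2 = 32, so its missing entry is 48 − 32 = 16.
Column 5: 16 − 4 + 2 + 17 + 13 = 44, so its missing entry is 48 − 44 = 4.
Row 5: 7 + 1 + 20 + 8 + 17 = 53, so its missing entry is 48 − 53 = -5.
Row 3: -1 + 0 − 1 + 2 + 4 = 4, so its missing entry is 48 − 4 = 44.

a = -5, n = 44, k = 4, q = 16, c = 4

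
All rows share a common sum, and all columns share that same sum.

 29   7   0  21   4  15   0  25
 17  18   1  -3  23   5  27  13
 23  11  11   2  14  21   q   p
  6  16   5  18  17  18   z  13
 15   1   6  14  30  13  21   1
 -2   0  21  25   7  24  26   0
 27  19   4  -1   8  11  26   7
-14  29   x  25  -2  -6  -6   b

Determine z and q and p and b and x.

Rows 1 and 2 both sum to 101, so that's the common total.
Column 3: 0 + 1 + 11 + 5 + 6 + 21 + 4 = 48, so its missing entry is 101 − 48 = 53.
Row 8: -14 + 29 + 53 + 25 − 2 − 6 − 6 = 79, so its missing entry is 101 − 79 = 22.
Column 8: 25 + 13 + 13 + 1 + 0 + 7 + 22 = 81, so its missing entry is 101 − 81 = 20.
Row 3: 23 + 11 + 11 + 2 + 14 + 21 + 20 = 102, so its missing entry is 101 − 102 = -1.
Row 4: 6 + 16 + 5 + 18 + 17 + 18 + 13 = 93, so its missing entry is 101 − 93 = 8.

z = 8, q = -1, p = 20, b = 22, x = 53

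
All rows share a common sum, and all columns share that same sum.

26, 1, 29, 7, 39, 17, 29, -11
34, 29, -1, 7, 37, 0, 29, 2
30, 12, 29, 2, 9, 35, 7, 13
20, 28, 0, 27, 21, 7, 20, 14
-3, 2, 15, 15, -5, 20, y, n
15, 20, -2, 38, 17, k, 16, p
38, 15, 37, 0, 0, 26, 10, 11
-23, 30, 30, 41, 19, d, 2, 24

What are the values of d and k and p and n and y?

d = 14, k = 18, p = 15, n = 69, y = 24

Rows 1 and 2 both sum to 137, so that's the common total.
The known cells in column 7 total 113, leaving 137 − 113 = 24 for the blank.
The known cells in row 8 total 123, leaving 137 − 123 = 14 for the blank.
The known cells in column 6 total 119, leaving 137 − 119 = 18 for the blank.
The known cells in row 6 total 122, leaving 137 − 122 = 15 for the blank.
The known cells in row 5 total 68, leaving 137 − 68 = 69 for the blank.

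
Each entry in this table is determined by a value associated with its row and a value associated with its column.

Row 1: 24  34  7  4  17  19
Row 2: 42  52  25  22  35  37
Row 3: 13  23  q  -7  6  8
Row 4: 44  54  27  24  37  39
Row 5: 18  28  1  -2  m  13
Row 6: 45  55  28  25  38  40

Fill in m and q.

m = 11, q = -4

The difference between any two rows is the same in every column — this is an addition table with the headers hidden.
Row 5 minus row 1 is -2 − 4 = -6, so its entry in column 5 is 17 + (-6) = 11.
Row 3 minus row 1 is -7 − 4 = -11, so its entry in column 3 is 7 + (-11) = -4.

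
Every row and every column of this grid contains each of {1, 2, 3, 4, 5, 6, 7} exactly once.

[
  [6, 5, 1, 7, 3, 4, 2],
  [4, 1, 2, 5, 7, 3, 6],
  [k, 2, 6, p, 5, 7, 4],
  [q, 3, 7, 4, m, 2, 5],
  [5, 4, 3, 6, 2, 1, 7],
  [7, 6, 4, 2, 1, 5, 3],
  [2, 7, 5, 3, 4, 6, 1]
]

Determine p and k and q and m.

At (row 3, col 4): column 4 already has {2, 3, 4, 5, 6, 7}, so the value is 1.
At (row 3, col 1): row 3 already has {1, 2, 4, 5, 6, 7}, so the value is 3.
Cell (4,5): column 5 already has {1, 2, 3, 4, 5, 7} → 6.
At (row 4, col 1): row 4 already has {2, 3, 4, 5, 6, 7}, so the value is 1.

p = 1, k = 3, q = 1, m = 6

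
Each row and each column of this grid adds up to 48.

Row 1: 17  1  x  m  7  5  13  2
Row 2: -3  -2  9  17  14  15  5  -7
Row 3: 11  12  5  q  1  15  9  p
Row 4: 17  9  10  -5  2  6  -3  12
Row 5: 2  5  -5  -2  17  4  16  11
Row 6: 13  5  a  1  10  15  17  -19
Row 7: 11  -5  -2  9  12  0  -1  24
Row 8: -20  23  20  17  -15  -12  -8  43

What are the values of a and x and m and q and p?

a = 6, x = 5, m = -2, q = 13, p = -18

Column 8 has 2 − 7 + 12 + 11 − 19 + 24 + 43 = 66; the blank must be 48 − 66 = -18.
Row 3 has 11 + 12 + 5 + 1 + 15 + 9 − 18 = 35; the blank must be 48 − 35 = 13.
Column 4 has 17 + 13 − 5 − 2 + 1 + 9 + 17 = 50; the blank must be 48 − 50 = -2.
Row 1 has 17 + 1 − 2 + 7 + 5 + 13 + 2 = 43; the blank must be 48 − 43 = 5.
Row 6 has 13 + 5 + 1 + 10 + 15 + 17 − 19 = 42; the blank must be 48 − 42 = 6.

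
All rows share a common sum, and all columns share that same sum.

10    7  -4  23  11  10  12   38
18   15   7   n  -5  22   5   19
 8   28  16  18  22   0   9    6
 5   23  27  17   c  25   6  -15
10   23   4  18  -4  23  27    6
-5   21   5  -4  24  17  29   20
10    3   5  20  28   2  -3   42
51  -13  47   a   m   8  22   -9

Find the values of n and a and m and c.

n = 26, a = -11, m = 12, c = 19

Rows 1 and 3 both sum to 107, so that's the common total.
Row 2: 18 + 15 + 7 − 5 + 22 + 5 + 19 = 81, so its missing entry is 107 − 81 = 26.
Row 4: 5 + 23 + 27 + 17 + 25 + 6 − 15 = 88, so its missing entry is 107 − 88 = 19.
Column 5: 11 − 5 + 22 + 19 − 4 + 24 + 28 = 95, so its missing entry is 107 − 95 = 12.
Row 8: 51 − 13 + 47 + 12 + 8 + 22 − 9 = 118, so its missing entry is 107 − 118 = -11.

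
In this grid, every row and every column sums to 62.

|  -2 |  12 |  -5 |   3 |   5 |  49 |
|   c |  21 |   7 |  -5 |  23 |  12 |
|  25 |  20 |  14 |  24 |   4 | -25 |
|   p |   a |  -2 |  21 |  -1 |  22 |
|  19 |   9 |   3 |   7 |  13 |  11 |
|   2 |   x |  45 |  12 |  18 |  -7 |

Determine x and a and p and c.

x = -8, a = 8, p = 14, c = 4

Row 2 has 21 + 7 − 5 + 23 + 12 = 58; the blank must be 62 − 58 = 4.
Row 6 has 2 + 45 + 12 + 18 − 7 = 70; the blank must be 62 − 70 = -8.
Column 2 has 12 + 21 + 20 + 9 − 8 = 54; the blank must be 62 − 54 = 8.
Row 4 has 8 − 2 + 21 − 1 + 22 = 48; the blank must be 62 − 48 = 14.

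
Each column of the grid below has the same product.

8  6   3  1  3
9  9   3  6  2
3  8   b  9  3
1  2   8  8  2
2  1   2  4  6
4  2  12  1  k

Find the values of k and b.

k = 8, b = 1

Columns 1 and 4 each multiply to 1728, so every column has product 1728.
Column 5: 3×2×3×2×6 = 216, so the missing entry is 1728 ÷ 216 = 8.
Column 3: 3×3×8×2×12 = 1728, so the missing entry is 1728 ÷ 1728 = 1.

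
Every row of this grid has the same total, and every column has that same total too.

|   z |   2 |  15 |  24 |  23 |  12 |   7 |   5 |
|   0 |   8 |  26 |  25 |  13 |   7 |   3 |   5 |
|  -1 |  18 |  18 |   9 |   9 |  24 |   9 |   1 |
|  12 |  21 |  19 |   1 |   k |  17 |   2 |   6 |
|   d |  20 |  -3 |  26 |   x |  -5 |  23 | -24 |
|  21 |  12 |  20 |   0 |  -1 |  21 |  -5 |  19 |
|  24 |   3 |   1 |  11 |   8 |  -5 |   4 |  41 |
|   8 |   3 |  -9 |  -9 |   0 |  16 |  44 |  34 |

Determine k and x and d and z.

k = 9, x = 26, d = 24, z = -1

Rows 2 and 3 both sum to 87, so that's the common total.
Row 4: 12 + 21 + 19 + 1 + 17 + 2 + 6 = 78, so its missing entry is 87 − 78 = 9.
Column 5: 23 + 13 + 9 + 9 − 1 + 8 + 0 = 61, so its missing entry is 87 − 61 = 26.
Row 5: 20 − 3 + 26 + 26 − 5 + 23 − 24 = 63, so its missing entry is 87 − 63 = 24.
Row 1: 2 + 15 + 24 + 23 + 12 + 7 + 5 = 88, so its missing entry is 87 − 88 = -1.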